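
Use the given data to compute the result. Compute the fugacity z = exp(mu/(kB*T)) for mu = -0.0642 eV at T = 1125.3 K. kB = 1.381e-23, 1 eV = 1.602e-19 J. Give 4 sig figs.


Step 1: Convert mu to Joules: -0.0642*1.602e-19 = -1.028e-20 J
Step 2: kB*T = 1.381e-23*1125.3 = 1.554e-20 J
Step 3: mu/(kB*T) = -0.6618
Step 4: z = exp(-0.6618) = 0.5159

0.5159


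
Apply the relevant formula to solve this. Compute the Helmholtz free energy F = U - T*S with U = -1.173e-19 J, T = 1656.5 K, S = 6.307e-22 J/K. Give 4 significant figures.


Step 1: T*S = 1656.5 * 6.307e-22 = 1.045e-18 J
Step 2: F = U - T*S = -1.173e-19 - 1.045e-18
Step 3: F = -1.162e-18 J

-1.162e-18


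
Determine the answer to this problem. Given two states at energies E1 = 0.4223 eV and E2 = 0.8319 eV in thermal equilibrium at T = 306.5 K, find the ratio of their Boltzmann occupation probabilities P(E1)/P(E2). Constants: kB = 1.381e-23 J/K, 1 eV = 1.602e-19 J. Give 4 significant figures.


Step 1: Compute energy difference dE = E1 - E2 = 0.4223 - 0.8319 = -0.4096 eV
Step 2: Convert to Joules: dE_J = -0.4096 * 1.602e-19 = -6.562e-20 J
Step 3: Compute exponent = -dE_J / (kB * T) = -(-6.562e-20) / (1.381e-23 * 306.5) = 15.5
Step 4: P(E1)/P(E2) = exp(15.5) = 5.403e+06

5.403e+06


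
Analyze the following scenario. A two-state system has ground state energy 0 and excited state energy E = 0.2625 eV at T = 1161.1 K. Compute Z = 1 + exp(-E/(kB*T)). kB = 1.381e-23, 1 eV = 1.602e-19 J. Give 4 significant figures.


Step 1: Compute beta*E = E*eV/(kB*T) = 0.2625*1.602e-19/(1.381e-23*1161.1) = 2.623
Step 2: exp(-beta*E) = exp(-2.623) = 0.07262
Step 3: Z = 1 + 0.07262 = 1.073

1.073


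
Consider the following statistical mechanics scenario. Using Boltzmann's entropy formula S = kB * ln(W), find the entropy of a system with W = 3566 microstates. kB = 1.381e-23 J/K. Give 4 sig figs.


Step 1: ln(W) = ln(3566) = 8.179
Step 2: S = kB * ln(W) = 1.381e-23 * 8.179
Step 3: S = 1.13e-22 J/K

1.13e-22


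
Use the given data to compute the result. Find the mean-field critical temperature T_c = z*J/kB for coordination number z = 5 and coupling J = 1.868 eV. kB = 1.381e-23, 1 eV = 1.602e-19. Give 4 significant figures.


Step 1: z*J = 5*1.868 = 9.34 eV
Step 2: Convert to Joules: 9.34*1.602e-19 = 1.496e-18 J
Step 3: T_c = 1.496e-18 / 1.381e-23 = 1.083e+05 K

1.083e+05


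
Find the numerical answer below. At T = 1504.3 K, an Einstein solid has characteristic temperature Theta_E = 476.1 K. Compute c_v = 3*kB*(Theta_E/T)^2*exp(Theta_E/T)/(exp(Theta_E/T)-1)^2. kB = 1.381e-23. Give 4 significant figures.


Step 1: x = Theta_E/T = 476.1/1504.3 = 0.3165
Step 2: x^2 = 0.1002
Step 3: exp(x) = 1.372
Step 4: c_v = 3*1.381e-23*0.1002*1.372/(1.372-1)^2 = 4.109e-23

4.109e-23


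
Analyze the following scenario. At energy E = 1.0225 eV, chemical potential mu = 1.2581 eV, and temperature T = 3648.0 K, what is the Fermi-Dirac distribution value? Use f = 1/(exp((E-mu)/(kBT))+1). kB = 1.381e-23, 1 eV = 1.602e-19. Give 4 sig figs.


Step 1: (E - mu) = 1.0225 - 1.2581 = -0.2356 eV
Step 2: Convert: (E-mu)*eV = -3.774e-20 J
Step 3: x = (E-mu)*eV/(kB*T) = -0.7492
Step 4: f = 1/(exp(-0.7492)+1) = 0.679

0.679


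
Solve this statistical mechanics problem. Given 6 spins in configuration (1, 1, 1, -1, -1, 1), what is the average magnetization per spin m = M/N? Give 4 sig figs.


Step 1: Count up spins (+1): 4, down spins (-1): 2
Step 2: Total magnetization M = 4 - 2 = 2
Step 3: m = M/N = 2/6 = 0.3333

0.3333


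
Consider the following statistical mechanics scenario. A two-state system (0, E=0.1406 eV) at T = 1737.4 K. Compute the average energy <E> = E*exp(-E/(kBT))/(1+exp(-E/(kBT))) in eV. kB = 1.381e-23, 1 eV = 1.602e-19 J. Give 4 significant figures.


Step 1: beta*E = 0.1406*1.602e-19/(1.381e-23*1737.4) = 0.9388
Step 2: exp(-beta*E) = 0.3911
Step 3: <E> = 0.1406*0.3911/(1+0.3911) = 0.03953 eV

0.03953


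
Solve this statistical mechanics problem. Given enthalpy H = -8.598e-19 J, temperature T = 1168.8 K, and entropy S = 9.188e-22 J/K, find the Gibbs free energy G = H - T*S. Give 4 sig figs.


Step 1: T*S = 1168.8 * 9.188e-22 = 1.074e-18 J
Step 2: G = H - T*S = -8.598e-19 - 1.074e-18
Step 3: G = -1.934e-18 J

-1.934e-18


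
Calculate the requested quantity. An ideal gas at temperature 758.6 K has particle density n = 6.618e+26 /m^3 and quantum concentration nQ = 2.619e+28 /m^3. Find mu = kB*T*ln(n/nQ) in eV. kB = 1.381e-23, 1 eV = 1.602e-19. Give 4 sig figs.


Step 1: n/nQ = 6.618e+26/2.619e+28 = 0.02527
Step 2: ln(n/nQ) = -3.678
Step 3: mu = kB*T*ln(n/nQ) = 1.048e-20*-3.678 = -3.853e-20 J
Step 4: Convert to eV: -3.853e-20/1.602e-19 = -0.2405 eV

-0.2405


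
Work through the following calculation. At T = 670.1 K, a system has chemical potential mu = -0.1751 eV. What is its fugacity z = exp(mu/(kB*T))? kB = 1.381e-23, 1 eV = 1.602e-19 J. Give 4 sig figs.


Step 1: Convert mu to Joules: -0.1751*1.602e-19 = -2.805e-20 J
Step 2: kB*T = 1.381e-23*670.1 = 9.254e-21 J
Step 3: mu/(kB*T) = -3.031
Step 4: z = exp(-3.031) = 0.04826

0.04826


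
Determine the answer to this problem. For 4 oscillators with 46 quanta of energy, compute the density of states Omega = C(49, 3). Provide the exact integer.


Step 1: Use binomial coefficient C(49, 3)
Step 2: Numerator = 49! / 46!
Step 3: Denominator = 3!
Step 4: Omega = 18424

18424


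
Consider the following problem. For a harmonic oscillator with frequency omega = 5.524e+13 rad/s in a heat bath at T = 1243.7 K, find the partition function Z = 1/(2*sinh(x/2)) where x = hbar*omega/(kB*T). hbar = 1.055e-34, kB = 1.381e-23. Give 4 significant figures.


Step 1: Compute x = hbar*omega/(kB*T) = 1.055e-34*5.524e+13/(1.381e-23*1243.7) = 0.3393
Step 2: x/2 = 0.1697
Step 3: sinh(x/2) = 0.1705
Step 4: Z = 1/(2*0.1705) = 2.933

2.933


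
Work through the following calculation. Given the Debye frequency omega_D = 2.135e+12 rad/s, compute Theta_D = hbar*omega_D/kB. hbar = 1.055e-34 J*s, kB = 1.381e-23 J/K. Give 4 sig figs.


Step 1: hbar*omega_D = 1.055e-34 * 2.135e+12 = 2.252e-22 J
Step 2: Theta_D = 2.252e-22 / 1.381e-23
Step 3: Theta_D = 16.31 K

16.31


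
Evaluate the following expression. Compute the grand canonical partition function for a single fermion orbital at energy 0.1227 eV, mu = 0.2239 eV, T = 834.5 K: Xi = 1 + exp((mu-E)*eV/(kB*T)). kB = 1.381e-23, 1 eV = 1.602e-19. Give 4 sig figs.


Step 1: (mu - E) = 0.2239 - 0.1227 = 0.1012 eV
Step 2: x = (mu-E)*eV/(kB*T) = 0.1012*1.602e-19/(1.381e-23*834.5) = 1.407
Step 3: exp(x) = 4.083
Step 4: Xi = 1 + 4.083 = 5.083

5.083


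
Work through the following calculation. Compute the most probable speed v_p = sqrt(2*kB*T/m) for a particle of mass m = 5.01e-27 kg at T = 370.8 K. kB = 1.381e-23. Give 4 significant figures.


Step 1: Numerator = 2*kB*T = 2*1.381e-23*370.8 = 1.024e-20
Step 2: Ratio = 1.024e-20 / 5.01e-27 = 2.044e+06
Step 3: v_p = sqrt(2.044e+06) = 1430 m/s

1430


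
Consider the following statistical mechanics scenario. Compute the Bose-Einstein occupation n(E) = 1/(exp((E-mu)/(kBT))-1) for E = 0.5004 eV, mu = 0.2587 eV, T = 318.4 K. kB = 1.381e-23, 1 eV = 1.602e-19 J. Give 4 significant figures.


Step 1: (E - mu) = 0.2417 eV
Step 2: x = (E-mu)*eV/(kB*T) = 0.2417*1.602e-19/(1.381e-23*318.4) = 8.806
Step 3: exp(x) = 6673
Step 4: n = 1/(exp(x)-1) = 0.0001499

0.0001499


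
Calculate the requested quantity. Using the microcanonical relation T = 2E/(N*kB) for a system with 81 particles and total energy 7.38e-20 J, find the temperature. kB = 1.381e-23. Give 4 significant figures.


Step 1: Numerator = 2*E = 2*7.38e-20 = 1.476e-19 J
Step 2: Denominator = N*kB = 81*1.381e-23 = 1.119e-21
Step 3: T = 1.476e-19 / 1.119e-21 = 131.9 K

131.9


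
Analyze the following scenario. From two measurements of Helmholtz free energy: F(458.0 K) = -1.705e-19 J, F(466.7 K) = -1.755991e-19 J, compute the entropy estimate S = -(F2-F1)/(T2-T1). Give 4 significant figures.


Step 1: dF = F2 - F1 = -1.755991e-19 - (-1.705e-19) = -5.0991e-21 J
Step 2: dT = T2 - T1 = 466.7 - 458.0 = 8.7 K
Step 3: S = -dF/dT = -(-5.0991e-21)/8.7 = 5.861e-22 J/K

5.861e-22


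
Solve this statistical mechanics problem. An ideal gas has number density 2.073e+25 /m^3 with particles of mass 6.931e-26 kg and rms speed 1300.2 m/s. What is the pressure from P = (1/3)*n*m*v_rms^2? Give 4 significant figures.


Step 1: v_rms^2 = 1300.2^2 = 1.691e+06
Step 2: n*m = 2.073e+25*6.931e-26 = 1.437
Step 3: P = (1/3)*1.437*1.691e+06 = 8.096e+05 Pa

8.096e+05


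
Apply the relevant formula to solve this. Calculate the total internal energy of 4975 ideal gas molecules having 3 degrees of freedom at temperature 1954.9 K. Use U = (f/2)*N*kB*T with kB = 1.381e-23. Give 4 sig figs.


Step 1: f/2 = 3/2 = 1.5
Step 2: N*kB*T = 4975*1.381e-23*1954.9 = 1.343e-16
Step 3: U = 1.5 * 1.343e-16 = 2.015e-16 J

2.015e-16


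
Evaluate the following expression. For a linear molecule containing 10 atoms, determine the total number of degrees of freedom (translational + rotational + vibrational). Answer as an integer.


Step 1: Translational DOF = 3
Step 2: Rotational DOF (linear) = 2
Step 3: Vibrational DOF = 3*10 - 5 = 25
Step 4: Total = 3 + 2 + 25 = 30

30


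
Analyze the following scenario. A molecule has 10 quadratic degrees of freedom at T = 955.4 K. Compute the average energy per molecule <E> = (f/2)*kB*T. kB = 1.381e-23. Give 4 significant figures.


Step 1: f/2 = 10/2 = 5
Step 2: kB*T = 1.381e-23 * 955.4 = 1.319e-20
Step 3: <E> = 5 * 1.319e-20 = 6.597e-20 J

6.597e-20


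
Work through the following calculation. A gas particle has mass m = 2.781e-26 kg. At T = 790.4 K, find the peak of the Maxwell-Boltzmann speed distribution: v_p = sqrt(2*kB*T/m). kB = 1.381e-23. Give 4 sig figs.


Step 1: Numerator = 2*kB*T = 2*1.381e-23*790.4 = 2.183e-20
Step 2: Ratio = 2.183e-20 / 2.781e-26 = 7.85e+05
Step 3: v_p = sqrt(7.85e+05) = 886 m/s

886


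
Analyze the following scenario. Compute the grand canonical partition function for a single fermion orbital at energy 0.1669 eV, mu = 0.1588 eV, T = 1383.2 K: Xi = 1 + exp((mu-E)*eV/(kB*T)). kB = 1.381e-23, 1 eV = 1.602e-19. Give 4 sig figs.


Step 1: (mu - E) = 0.1588 - 0.1669 = -0.0081 eV
Step 2: x = (mu-E)*eV/(kB*T) = -0.0081*1.602e-19/(1.381e-23*1383.2) = -0.06793
Step 3: exp(x) = 0.9343
Step 4: Xi = 1 + 0.9343 = 1.934

1.934


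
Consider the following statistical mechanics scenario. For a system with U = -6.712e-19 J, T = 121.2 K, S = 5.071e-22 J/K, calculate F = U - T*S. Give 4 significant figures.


Step 1: T*S = 121.2 * 5.071e-22 = 6.146e-20 J
Step 2: F = U - T*S = -6.712e-19 - 6.146e-20
Step 3: F = -7.327e-19 J

-7.327e-19


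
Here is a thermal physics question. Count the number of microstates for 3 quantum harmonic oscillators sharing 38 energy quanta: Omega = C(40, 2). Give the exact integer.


Step 1: Use binomial coefficient C(40, 2)
Step 2: Numerator = 40! / 38!
Step 3: Denominator = 2!
Step 4: Omega = 780

780


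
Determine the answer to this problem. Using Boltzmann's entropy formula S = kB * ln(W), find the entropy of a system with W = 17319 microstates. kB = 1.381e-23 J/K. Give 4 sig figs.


Step 1: ln(W) = ln(17319) = 9.76
Step 2: S = kB * ln(W) = 1.381e-23 * 9.76
Step 3: S = 1.348e-22 J/K

1.348e-22


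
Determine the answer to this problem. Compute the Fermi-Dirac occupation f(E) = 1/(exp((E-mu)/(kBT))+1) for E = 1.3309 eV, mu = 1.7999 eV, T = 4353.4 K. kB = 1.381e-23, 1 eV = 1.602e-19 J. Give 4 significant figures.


Step 1: (E - mu) = 1.3309 - 1.7999 = -0.469 eV
Step 2: Convert: (E-mu)*eV = -7.513e-20 J
Step 3: x = (E-mu)*eV/(kB*T) = -1.25
Step 4: f = 1/(exp(-1.25)+1) = 0.7773

0.7773


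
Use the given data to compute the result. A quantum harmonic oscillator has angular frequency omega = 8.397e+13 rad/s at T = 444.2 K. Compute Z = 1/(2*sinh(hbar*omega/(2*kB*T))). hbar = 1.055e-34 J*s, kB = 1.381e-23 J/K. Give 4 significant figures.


Step 1: Compute x = hbar*omega/(kB*T) = 1.055e-34*8.397e+13/(1.381e-23*444.2) = 1.444
Step 2: x/2 = 0.7221
Step 3: sinh(x/2) = 0.7865
Step 4: Z = 1/(2*0.7865) = 0.6358

0.6358


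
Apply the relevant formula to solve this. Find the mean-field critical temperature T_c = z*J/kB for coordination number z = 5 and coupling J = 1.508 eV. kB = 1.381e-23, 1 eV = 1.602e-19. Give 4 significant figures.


Step 1: z*J = 5*1.508 = 7.54 eV
Step 2: Convert to Joules: 7.54*1.602e-19 = 1.208e-18 J
Step 3: T_c = 1.208e-18 / 1.381e-23 = 8.747e+04 K

8.747e+04


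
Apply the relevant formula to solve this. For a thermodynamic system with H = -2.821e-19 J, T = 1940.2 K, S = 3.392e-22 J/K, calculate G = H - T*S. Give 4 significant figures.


Step 1: T*S = 1940.2 * 3.392e-22 = 6.581e-19 J
Step 2: G = H - T*S = -2.821e-19 - 6.581e-19
Step 3: G = -9.402e-19 J

-9.402e-19


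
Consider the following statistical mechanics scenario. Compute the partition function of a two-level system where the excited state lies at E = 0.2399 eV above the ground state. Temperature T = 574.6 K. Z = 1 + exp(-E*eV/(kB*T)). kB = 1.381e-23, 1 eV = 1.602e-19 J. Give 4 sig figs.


Step 1: Compute beta*E = E*eV/(kB*T) = 0.2399*1.602e-19/(1.381e-23*574.6) = 4.843
Step 2: exp(-beta*E) = exp(-4.843) = 0.007882
Step 3: Z = 1 + 0.007882 = 1.008

1.008


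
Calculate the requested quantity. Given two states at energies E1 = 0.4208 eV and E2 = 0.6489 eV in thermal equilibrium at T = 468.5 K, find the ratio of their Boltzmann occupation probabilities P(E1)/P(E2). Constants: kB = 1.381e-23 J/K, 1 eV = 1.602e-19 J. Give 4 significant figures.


Step 1: Compute energy difference dE = E1 - E2 = 0.4208 - 0.6489 = -0.2281 eV
Step 2: Convert to Joules: dE_J = -0.2281 * 1.602e-19 = -3.654e-20 J
Step 3: Compute exponent = -dE_J / (kB * T) = -(-3.654e-20) / (1.381e-23 * 468.5) = 5.648
Step 4: P(E1)/P(E2) = exp(5.648) = 283.7

283.7


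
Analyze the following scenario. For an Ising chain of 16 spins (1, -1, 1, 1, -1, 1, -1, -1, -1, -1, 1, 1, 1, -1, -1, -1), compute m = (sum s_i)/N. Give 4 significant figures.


Step 1: Count up spins (+1): 7, down spins (-1): 9
Step 2: Total magnetization M = 7 - 9 = -2
Step 3: m = M/N = -2/16 = -0.125

-0.125


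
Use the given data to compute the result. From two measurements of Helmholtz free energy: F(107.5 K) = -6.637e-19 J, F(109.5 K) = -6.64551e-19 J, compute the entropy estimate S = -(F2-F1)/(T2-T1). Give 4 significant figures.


Step 1: dF = F2 - F1 = -6.64551e-19 - (-6.637e-19) = -8.51e-22 J
Step 2: dT = T2 - T1 = 109.5 - 107.5 = 2 K
Step 3: S = -dF/dT = -(-8.51e-22)/2 = 4.255e-22 J/K

4.255e-22


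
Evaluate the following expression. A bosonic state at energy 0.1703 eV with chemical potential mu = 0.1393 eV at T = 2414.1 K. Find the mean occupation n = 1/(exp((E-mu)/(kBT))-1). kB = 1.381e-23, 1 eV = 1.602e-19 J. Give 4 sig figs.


Step 1: (E - mu) = 0.031 eV
Step 2: x = (E-mu)*eV/(kB*T) = 0.031*1.602e-19/(1.381e-23*2414.1) = 0.149
Step 3: exp(x) = 1.161
Step 4: n = 1/(exp(x)-1) = 6.226

6.226


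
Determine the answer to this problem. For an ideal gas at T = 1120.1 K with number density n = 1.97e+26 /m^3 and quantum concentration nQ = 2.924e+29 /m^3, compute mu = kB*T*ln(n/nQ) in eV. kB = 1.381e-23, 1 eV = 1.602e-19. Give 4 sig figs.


Step 1: n/nQ = 1.97e+26/2.924e+29 = 0.0006737
Step 2: ln(n/nQ) = -7.303
Step 3: mu = kB*T*ln(n/nQ) = 1.547e-20*-7.303 = -1.13e-19 J
Step 4: Convert to eV: -1.13e-19/1.602e-19 = -0.7051 eV

-0.7051


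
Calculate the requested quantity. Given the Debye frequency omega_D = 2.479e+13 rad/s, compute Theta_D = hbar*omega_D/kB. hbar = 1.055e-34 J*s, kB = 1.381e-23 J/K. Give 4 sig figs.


Step 1: hbar*omega_D = 1.055e-34 * 2.479e+13 = 2.615e-21 J
Step 2: Theta_D = 2.615e-21 / 1.381e-23
Step 3: Theta_D = 189.4 K

189.4


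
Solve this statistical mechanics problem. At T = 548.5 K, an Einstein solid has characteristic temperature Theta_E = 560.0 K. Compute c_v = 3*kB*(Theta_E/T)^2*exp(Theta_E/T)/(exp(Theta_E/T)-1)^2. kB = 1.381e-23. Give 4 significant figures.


Step 1: x = Theta_E/T = 560.0/548.5 = 1.021
Step 2: x^2 = 1.042
Step 3: exp(x) = 2.776
Step 4: c_v = 3*1.381e-23*1.042*2.776/(2.776-1)^2 = 3.801e-23

3.801e-23


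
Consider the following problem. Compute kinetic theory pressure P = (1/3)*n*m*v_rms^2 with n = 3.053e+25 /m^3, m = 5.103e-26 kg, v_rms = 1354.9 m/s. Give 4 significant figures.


Step 1: v_rms^2 = 1354.9^2 = 1.836e+06
Step 2: n*m = 3.053e+25*5.103e-26 = 1.558
Step 3: P = (1/3)*1.558*1.836e+06 = 9.533e+05 Pa

9.533e+05


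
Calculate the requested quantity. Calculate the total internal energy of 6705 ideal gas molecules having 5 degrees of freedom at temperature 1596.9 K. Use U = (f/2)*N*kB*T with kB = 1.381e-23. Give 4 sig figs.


Step 1: f/2 = 5/2 = 2.5
Step 2: N*kB*T = 6705*1.381e-23*1596.9 = 1.479e-16
Step 3: U = 2.5 * 1.479e-16 = 3.697e-16 J

3.697e-16


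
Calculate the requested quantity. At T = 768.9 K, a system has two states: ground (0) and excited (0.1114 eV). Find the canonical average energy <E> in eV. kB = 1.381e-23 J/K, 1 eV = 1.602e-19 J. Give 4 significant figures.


Step 1: beta*E = 0.1114*1.602e-19/(1.381e-23*768.9) = 1.681
Step 2: exp(-beta*E) = 0.1862
Step 3: <E> = 0.1114*0.1862/(1+0.1862) = 0.01749 eV

0.01749


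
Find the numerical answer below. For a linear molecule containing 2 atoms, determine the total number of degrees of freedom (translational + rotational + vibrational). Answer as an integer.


Step 1: Translational DOF = 3
Step 2: Rotational DOF (linear) = 2
Step 3: Vibrational DOF = 3*2 - 5 = 1
Step 4: Total = 3 + 2 + 1 = 6

6


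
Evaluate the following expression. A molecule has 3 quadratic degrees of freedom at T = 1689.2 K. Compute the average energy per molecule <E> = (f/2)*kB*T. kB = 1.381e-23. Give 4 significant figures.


Step 1: f/2 = 3/2 = 1.5
Step 2: kB*T = 1.381e-23 * 1689.2 = 2.333e-20
Step 3: <E> = 1.5 * 2.333e-20 = 3.499e-20 J

3.499e-20


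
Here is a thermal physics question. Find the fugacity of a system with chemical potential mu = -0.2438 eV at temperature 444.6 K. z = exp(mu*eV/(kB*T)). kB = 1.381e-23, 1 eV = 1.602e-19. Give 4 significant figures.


Step 1: Convert mu to Joules: -0.2438*1.602e-19 = -3.906e-20 J
Step 2: kB*T = 1.381e-23*444.6 = 6.14e-21 J
Step 3: mu/(kB*T) = -6.361
Step 4: z = exp(-6.361) = 0.001727

0.001727


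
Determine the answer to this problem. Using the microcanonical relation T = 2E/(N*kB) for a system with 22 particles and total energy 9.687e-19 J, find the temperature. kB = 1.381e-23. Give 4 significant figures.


Step 1: Numerator = 2*E = 2*9.687e-19 = 1.937e-18 J
Step 2: Denominator = N*kB = 22*1.381e-23 = 3.038e-22
Step 3: T = 1.937e-18 / 3.038e-22 = 6377 K

6377


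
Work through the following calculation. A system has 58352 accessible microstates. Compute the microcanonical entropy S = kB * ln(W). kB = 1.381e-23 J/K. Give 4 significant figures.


Step 1: ln(W) = ln(58352) = 10.97
Step 2: S = kB * ln(W) = 1.381e-23 * 10.97
Step 3: S = 1.516e-22 J/K

1.516e-22


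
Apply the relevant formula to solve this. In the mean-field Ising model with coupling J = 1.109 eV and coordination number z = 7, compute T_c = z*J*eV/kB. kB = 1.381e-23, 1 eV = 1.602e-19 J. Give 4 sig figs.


Step 1: z*J = 7*1.109 = 7.763 eV
Step 2: Convert to Joules: 7.763*1.602e-19 = 1.244e-18 J
Step 3: T_c = 1.244e-18 / 1.381e-23 = 9.005e+04 K

9.005e+04


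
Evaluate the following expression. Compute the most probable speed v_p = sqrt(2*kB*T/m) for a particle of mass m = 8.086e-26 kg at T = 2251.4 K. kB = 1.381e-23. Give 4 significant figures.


Step 1: Numerator = 2*kB*T = 2*1.381e-23*2251.4 = 6.218e-20
Step 2: Ratio = 6.218e-20 / 8.086e-26 = 7.69e+05
Step 3: v_p = sqrt(7.69e+05) = 876.9 m/s

876.9


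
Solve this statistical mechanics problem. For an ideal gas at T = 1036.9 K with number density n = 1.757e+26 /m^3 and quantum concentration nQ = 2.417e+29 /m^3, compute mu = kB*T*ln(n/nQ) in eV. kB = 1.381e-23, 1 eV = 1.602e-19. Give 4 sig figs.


Step 1: n/nQ = 1.757e+26/2.417e+29 = 0.0007269
Step 2: ln(n/nQ) = -7.227
Step 3: mu = kB*T*ln(n/nQ) = 1.432e-20*-7.227 = -1.035e-19 J
Step 4: Convert to eV: -1.035e-19/1.602e-19 = -0.646 eV

-0.646


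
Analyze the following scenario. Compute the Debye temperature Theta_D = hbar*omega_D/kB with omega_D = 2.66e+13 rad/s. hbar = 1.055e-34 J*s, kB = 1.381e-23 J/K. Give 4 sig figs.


Step 1: hbar*omega_D = 1.055e-34 * 2.66e+13 = 2.806e-21 J
Step 2: Theta_D = 2.806e-21 / 1.381e-23
Step 3: Theta_D = 203.2 K

203.2


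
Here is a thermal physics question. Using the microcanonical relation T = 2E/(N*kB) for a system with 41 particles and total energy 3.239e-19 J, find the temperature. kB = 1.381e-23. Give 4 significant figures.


Step 1: Numerator = 2*E = 2*3.239e-19 = 6.478e-19 J
Step 2: Denominator = N*kB = 41*1.381e-23 = 5.662e-22
Step 3: T = 6.478e-19 / 5.662e-22 = 1144 K

1144


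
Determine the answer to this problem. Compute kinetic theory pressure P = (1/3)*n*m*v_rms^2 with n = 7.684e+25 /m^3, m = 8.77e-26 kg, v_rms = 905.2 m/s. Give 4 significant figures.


Step 1: v_rms^2 = 905.2^2 = 8.194e+05
Step 2: n*m = 7.684e+25*8.77e-26 = 6.739
Step 3: P = (1/3)*6.739*8.194e+05 = 1.841e+06 Pa

1.841e+06


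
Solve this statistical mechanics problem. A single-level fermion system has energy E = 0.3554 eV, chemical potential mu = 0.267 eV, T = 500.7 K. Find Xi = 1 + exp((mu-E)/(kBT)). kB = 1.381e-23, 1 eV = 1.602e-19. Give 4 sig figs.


Step 1: (mu - E) = 0.267 - 0.3554 = -0.0884 eV
Step 2: x = (mu-E)*eV/(kB*T) = -0.0884*1.602e-19/(1.381e-23*500.7) = -2.048
Step 3: exp(x) = 0.129
Step 4: Xi = 1 + 0.129 = 1.129

1.129


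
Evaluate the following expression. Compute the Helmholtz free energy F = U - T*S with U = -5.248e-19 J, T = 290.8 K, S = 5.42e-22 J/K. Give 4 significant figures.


Step 1: T*S = 290.8 * 5.42e-22 = 1.576e-19 J
Step 2: F = U - T*S = -5.248e-19 - 1.576e-19
Step 3: F = -6.824e-19 J

-6.824e-19


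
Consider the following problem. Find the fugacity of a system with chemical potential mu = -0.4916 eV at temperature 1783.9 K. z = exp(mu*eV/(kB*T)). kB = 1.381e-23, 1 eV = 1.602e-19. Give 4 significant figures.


Step 1: Convert mu to Joules: -0.4916*1.602e-19 = -7.875e-20 J
Step 2: kB*T = 1.381e-23*1783.9 = 2.464e-20 J
Step 3: mu/(kB*T) = -3.197
Step 4: z = exp(-3.197) = 0.04089

0.04089


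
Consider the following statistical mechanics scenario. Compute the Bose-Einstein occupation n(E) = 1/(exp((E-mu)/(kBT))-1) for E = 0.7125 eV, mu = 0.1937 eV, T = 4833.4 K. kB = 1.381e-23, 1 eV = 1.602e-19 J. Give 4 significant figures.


Step 1: (E - mu) = 0.5188 eV
Step 2: x = (E-mu)*eV/(kB*T) = 0.5188*1.602e-19/(1.381e-23*4833.4) = 1.245
Step 3: exp(x) = 3.473
Step 4: n = 1/(exp(x)-1) = 0.4043

0.4043


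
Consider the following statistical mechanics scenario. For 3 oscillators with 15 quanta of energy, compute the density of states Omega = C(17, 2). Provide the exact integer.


Step 1: Use binomial coefficient C(17, 2)
Step 2: Numerator = 17! / 15!
Step 3: Denominator = 2!
Step 4: Omega = 136

136


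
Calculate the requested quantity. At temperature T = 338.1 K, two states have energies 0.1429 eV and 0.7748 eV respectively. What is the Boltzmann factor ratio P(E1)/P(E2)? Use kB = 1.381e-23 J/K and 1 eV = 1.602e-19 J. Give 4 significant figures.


Step 1: Compute energy difference dE = E1 - E2 = 0.1429 - 0.7748 = -0.6319 eV
Step 2: Convert to Joules: dE_J = -0.6319 * 1.602e-19 = -1.012e-19 J
Step 3: Compute exponent = -dE_J / (kB * T) = -(-1.012e-19) / (1.381e-23 * 338.1) = 21.68
Step 4: P(E1)/P(E2) = exp(21.68) = 2.605e+09

2.605e+09


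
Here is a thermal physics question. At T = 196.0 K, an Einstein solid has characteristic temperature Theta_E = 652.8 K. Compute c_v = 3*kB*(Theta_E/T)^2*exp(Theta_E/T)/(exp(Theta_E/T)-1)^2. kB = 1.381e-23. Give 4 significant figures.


Step 1: x = Theta_E/T = 652.8/196.0 = 3.331
Step 2: x^2 = 11.09
Step 3: exp(x) = 27.96
Step 4: c_v = 3*1.381e-23*11.09*27.96/(27.96-1)^2 = 1.768e-23

1.768e-23


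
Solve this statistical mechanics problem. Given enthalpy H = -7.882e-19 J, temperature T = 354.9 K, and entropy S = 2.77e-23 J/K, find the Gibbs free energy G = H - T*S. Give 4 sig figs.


Step 1: T*S = 354.9 * 2.77e-23 = 9.831e-21 J
Step 2: G = H - T*S = -7.882e-19 - 9.831e-21
Step 3: G = -7.98e-19 J

-7.98e-19


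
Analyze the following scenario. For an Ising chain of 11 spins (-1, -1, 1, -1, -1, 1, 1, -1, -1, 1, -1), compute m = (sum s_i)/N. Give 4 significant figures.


Step 1: Count up spins (+1): 4, down spins (-1): 7
Step 2: Total magnetization M = 4 - 7 = -3
Step 3: m = M/N = -3/11 = -0.2727

-0.2727


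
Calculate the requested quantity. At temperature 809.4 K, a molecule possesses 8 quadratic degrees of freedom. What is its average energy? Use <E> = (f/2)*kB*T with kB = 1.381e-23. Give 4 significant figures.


Step 1: f/2 = 8/2 = 4
Step 2: kB*T = 1.381e-23 * 809.4 = 1.118e-20
Step 3: <E> = 4 * 1.118e-20 = 4.471e-20 J

4.471e-20


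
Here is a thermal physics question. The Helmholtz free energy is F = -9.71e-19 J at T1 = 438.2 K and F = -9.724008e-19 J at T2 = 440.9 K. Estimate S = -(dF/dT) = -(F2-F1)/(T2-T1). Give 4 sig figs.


Step 1: dF = F2 - F1 = -9.724008e-19 - (-9.71e-19) = -1.4008e-21 J
Step 2: dT = T2 - T1 = 440.9 - 438.2 = 2.7 K
Step 3: S = -dF/dT = -(-1.4008e-21)/2.7 = 5.188e-22 J/K

5.188e-22


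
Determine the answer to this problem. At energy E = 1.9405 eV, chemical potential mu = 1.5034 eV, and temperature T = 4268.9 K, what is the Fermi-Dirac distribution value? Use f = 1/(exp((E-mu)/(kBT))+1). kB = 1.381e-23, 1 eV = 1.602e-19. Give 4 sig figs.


Step 1: (E - mu) = 1.9405 - 1.5034 = 0.4371 eV
Step 2: Convert: (E-mu)*eV = 7.002e-20 J
Step 3: x = (E-mu)*eV/(kB*T) = 1.188
Step 4: f = 1/(exp(1.188)+1) = 0.2337

0.2337


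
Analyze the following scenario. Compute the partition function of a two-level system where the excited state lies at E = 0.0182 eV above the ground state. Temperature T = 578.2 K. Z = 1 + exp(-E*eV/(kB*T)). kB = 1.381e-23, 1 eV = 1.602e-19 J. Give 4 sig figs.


Step 1: Compute beta*E = E*eV/(kB*T) = 0.0182*1.602e-19/(1.381e-23*578.2) = 0.3651
Step 2: exp(-beta*E) = exp(-0.3651) = 0.6941
Step 3: Z = 1 + 0.6941 = 1.694

1.694


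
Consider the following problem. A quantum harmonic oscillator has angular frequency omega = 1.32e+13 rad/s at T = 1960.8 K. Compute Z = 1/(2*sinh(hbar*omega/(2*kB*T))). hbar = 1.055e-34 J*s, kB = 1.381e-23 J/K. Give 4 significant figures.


Step 1: Compute x = hbar*omega/(kB*T) = 1.055e-34*1.32e+13/(1.381e-23*1960.8) = 0.05143
Step 2: x/2 = 0.02571
Step 3: sinh(x/2) = 0.02572
Step 4: Z = 1/(2*0.02572) = 19.44

19.44


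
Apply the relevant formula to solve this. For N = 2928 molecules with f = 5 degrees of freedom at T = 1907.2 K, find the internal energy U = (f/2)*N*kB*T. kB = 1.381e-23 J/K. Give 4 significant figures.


Step 1: f/2 = 5/2 = 2.5
Step 2: N*kB*T = 2928*1.381e-23*1907.2 = 7.712e-17
Step 3: U = 2.5 * 7.712e-17 = 1.928e-16 J

1.928e-16


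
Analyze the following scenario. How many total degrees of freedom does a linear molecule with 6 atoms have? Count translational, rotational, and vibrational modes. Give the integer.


Step 1: Translational DOF = 3
Step 2: Rotational DOF (linear) = 2
Step 3: Vibrational DOF = 3*6 - 5 = 13
Step 4: Total = 3 + 2 + 13 = 18

18


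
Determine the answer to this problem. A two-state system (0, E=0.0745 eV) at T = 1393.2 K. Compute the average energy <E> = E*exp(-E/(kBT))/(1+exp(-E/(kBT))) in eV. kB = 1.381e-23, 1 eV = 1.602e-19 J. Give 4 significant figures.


Step 1: beta*E = 0.0745*1.602e-19/(1.381e-23*1393.2) = 0.6203
Step 2: exp(-beta*E) = 0.5378
Step 3: <E> = 0.0745*0.5378/(1+0.5378) = 0.02605 eV

0.02605


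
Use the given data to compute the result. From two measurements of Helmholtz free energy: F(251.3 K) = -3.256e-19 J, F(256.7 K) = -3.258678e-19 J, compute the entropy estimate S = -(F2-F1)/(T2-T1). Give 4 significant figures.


Step 1: dF = F2 - F1 = -3.258678e-19 - (-3.256e-19) = -2.678e-22 J
Step 2: dT = T2 - T1 = 256.7 - 251.3 = 5.4 K
Step 3: S = -dF/dT = -(-2.678e-22)/5.4 = 4.959e-23 J/K

4.959e-23


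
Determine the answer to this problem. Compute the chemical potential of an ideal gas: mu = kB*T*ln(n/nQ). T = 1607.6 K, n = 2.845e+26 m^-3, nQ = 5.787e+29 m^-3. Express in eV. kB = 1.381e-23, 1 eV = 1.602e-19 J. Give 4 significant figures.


Step 1: n/nQ = 2.845e+26/5.787e+29 = 0.0004916
Step 2: ln(n/nQ) = -7.618
Step 3: mu = kB*T*ln(n/nQ) = 2.22e-20*-7.618 = -1.691e-19 J
Step 4: Convert to eV: -1.691e-19/1.602e-19 = -1.056 eV

-1.056


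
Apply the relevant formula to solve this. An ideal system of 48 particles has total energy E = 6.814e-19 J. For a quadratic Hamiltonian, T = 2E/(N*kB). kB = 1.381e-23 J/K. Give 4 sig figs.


Step 1: Numerator = 2*E = 2*6.814e-19 = 1.363e-18 J
Step 2: Denominator = N*kB = 48*1.381e-23 = 6.629e-22
Step 3: T = 1.363e-18 / 6.629e-22 = 2056 K

2056


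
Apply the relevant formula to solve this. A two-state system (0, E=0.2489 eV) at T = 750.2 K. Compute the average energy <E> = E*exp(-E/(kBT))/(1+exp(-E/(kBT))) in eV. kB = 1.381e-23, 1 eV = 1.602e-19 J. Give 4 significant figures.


Step 1: beta*E = 0.2489*1.602e-19/(1.381e-23*750.2) = 3.849
Step 2: exp(-beta*E) = 0.02131
Step 3: <E> = 0.2489*0.02131/(1+0.02131) = 0.005193 eV

0.005193


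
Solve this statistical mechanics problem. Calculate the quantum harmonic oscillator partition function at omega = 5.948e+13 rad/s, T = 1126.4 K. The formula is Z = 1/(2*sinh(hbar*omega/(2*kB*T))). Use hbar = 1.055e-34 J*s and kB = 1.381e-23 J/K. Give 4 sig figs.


Step 1: Compute x = hbar*omega/(kB*T) = 1.055e-34*5.948e+13/(1.381e-23*1126.4) = 0.4034
Step 2: x/2 = 0.2017
Step 3: sinh(x/2) = 0.2031
Step 4: Z = 1/(2*0.2031) = 2.462

2.462


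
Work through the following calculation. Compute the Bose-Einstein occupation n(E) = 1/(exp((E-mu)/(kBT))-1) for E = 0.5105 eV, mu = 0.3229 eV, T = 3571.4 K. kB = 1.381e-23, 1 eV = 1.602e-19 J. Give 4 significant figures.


Step 1: (E - mu) = 0.1876 eV
Step 2: x = (E-mu)*eV/(kB*T) = 0.1876*1.602e-19/(1.381e-23*3571.4) = 0.6093
Step 3: exp(x) = 1.839
Step 4: n = 1/(exp(x)-1) = 1.192

1.192


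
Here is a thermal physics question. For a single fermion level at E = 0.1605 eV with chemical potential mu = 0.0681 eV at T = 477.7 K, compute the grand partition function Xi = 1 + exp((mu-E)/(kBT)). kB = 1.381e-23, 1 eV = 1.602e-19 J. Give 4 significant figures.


Step 1: (mu - E) = 0.0681 - 0.1605 = -0.0924 eV
Step 2: x = (mu-E)*eV/(kB*T) = -0.0924*1.602e-19/(1.381e-23*477.7) = -2.244
Step 3: exp(x) = 0.1061
Step 4: Xi = 1 + 0.1061 = 1.106

1.106


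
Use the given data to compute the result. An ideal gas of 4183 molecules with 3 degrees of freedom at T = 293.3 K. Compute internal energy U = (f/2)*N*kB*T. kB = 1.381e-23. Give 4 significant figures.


Step 1: f/2 = 3/2 = 1.5
Step 2: N*kB*T = 4183*1.381e-23*293.3 = 1.694e-17
Step 3: U = 1.5 * 1.694e-17 = 2.541e-17 J

2.541e-17


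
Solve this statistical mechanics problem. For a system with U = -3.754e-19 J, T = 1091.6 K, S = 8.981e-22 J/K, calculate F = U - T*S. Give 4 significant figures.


Step 1: T*S = 1091.6 * 8.981e-22 = 9.804e-19 J
Step 2: F = U - T*S = -3.754e-19 - 9.804e-19
Step 3: F = -1.356e-18 J

-1.356e-18


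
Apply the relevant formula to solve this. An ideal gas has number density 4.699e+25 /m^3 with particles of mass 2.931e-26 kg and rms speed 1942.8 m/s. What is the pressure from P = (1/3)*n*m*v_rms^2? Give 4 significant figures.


Step 1: v_rms^2 = 1942.8^2 = 3.774e+06
Step 2: n*m = 4.699e+25*2.931e-26 = 1.377
Step 3: P = (1/3)*1.377*3.774e+06 = 1.733e+06 Pa

1.733e+06


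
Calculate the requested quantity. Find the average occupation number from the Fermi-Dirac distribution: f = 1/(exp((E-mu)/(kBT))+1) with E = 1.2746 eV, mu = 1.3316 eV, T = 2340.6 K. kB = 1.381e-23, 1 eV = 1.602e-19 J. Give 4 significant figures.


Step 1: (E - mu) = 1.2746 - 1.3316 = -0.057 eV
Step 2: Convert: (E-mu)*eV = -9.131e-21 J
Step 3: x = (E-mu)*eV/(kB*T) = -0.2825
Step 4: f = 1/(exp(-0.2825)+1) = 0.5702

0.5702


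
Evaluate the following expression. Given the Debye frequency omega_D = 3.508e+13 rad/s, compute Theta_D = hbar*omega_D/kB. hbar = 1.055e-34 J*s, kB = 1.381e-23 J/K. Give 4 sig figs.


Step 1: hbar*omega_D = 1.055e-34 * 3.508e+13 = 3.701e-21 J
Step 2: Theta_D = 3.701e-21 / 1.381e-23
Step 3: Theta_D = 268 K

268


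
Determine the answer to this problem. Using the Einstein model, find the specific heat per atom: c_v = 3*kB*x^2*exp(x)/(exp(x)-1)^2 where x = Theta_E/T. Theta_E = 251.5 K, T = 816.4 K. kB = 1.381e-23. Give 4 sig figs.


Step 1: x = Theta_E/T = 251.5/816.4 = 0.3081
Step 2: x^2 = 0.0949
Step 3: exp(x) = 1.361
Step 4: c_v = 3*1.381e-23*0.0949*1.361/(1.361-1)^2 = 4.11e-23

4.11e-23


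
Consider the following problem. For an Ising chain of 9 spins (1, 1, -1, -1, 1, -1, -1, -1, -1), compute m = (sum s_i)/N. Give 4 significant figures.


Step 1: Count up spins (+1): 3, down spins (-1): 6
Step 2: Total magnetization M = 3 - 6 = -3
Step 3: m = M/N = -3/9 = -0.3333

-0.3333


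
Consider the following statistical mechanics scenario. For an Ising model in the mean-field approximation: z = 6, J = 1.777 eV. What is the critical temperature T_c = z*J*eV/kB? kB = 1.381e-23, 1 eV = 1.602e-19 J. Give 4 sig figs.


Step 1: z*J = 6*1.777 = 10.66 eV
Step 2: Convert to Joules: 10.66*1.602e-19 = 1.708e-18 J
Step 3: T_c = 1.708e-18 / 1.381e-23 = 1.237e+05 K

1.237e+05


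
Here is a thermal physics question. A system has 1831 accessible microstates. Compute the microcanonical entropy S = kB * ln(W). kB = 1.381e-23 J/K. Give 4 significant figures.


Step 1: ln(W) = ln(1831) = 7.513
Step 2: S = kB * ln(W) = 1.381e-23 * 7.513
Step 3: S = 1.037e-22 J/K

1.037e-22


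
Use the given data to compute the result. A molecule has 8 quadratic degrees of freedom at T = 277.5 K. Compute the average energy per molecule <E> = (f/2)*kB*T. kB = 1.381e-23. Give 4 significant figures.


Step 1: f/2 = 8/2 = 4
Step 2: kB*T = 1.381e-23 * 277.5 = 3.832e-21
Step 3: <E> = 4 * 3.832e-21 = 1.533e-20 J

1.533e-20


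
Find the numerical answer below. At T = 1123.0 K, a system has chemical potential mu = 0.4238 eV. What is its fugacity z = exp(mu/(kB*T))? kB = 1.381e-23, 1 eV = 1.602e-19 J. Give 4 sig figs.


Step 1: Convert mu to Joules: 0.4238*1.602e-19 = 6.789e-20 J
Step 2: kB*T = 1.381e-23*1123.0 = 1.551e-20 J
Step 3: mu/(kB*T) = 4.378
Step 4: z = exp(4.378) = 79.66

79.66


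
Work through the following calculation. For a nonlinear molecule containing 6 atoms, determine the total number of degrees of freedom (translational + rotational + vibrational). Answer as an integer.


Step 1: Translational DOF = 3
Step 2: Rotational DOF (nonlinear) = 3
Step 3: Vibrational DOF = 3*6 - 6 = 12
Step 4: Total = 3 + 3 + 12 = 18

18


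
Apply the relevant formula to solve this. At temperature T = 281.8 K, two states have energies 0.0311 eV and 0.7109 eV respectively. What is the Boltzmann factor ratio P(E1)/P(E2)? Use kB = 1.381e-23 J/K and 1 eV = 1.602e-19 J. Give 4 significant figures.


Step 1: Compute energy difference dE = E1 - E2 = 0.0311 - 0.7109 = -0.6798 eV
Step 2: Convert to Joules: dE_J = -0.6798 * 1.602e-19 = -1.089e-19 J
Step 3: Compute exponent = -dE_J / (kB * T) = -(-1.089e-19) / (1.381e-23 * 281.8) = 27.98
Step 4: P(E1)/P(E2) = exp(27.98) = 1.423e+12

1.423e+12


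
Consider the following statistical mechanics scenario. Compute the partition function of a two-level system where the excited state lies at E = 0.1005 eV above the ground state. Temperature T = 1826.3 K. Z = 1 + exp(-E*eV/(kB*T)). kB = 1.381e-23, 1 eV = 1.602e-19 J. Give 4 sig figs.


Step 1: Compute beta*E = E*eV/(kB*T) = 0.1005*1.602e-19/(1.381e-23*1826.3) = 0.6384
Step 2: exp(-beta*E) = exp(-0.6384) = 0.5282
Step 3: Z = 1 + 0.5282 = 1.528

1.528


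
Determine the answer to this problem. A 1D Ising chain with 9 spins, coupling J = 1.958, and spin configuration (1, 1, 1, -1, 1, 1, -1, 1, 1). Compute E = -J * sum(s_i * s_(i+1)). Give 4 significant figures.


Step 1: Nearest-neighbor products: 1, 1, -1, -1, 1, -1, -1, 1
Step 2: Sum of products = 0
Step 3: E = -1.958 * 0 = 0

0


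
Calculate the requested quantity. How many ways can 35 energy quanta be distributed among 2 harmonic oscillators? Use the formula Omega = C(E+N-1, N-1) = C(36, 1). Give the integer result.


Step 1: Use binomial coefficient C(36, 1)
Step 2: Numerator = 36! / 35!
Step 3: Denominator = 1!
Step 4: Omega = 36

36


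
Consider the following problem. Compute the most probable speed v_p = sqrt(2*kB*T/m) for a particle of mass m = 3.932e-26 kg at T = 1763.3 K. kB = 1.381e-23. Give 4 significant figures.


Step 1: Numerator = 2*kB*T = 2*1.381e-23*1763.3 = 4.87e-20
Step 2: Ratio = 4.87e-20 / 3.932e-26 = 1.239e+06
Step 3: v_p = sqrt(1.239e+06) = 1113 m/s

1113


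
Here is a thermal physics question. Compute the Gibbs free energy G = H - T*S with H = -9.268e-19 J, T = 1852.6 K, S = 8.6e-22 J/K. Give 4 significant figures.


Step 1: T*S = 1852.6 * 8.6e-22 = 1.593e-18 J
Step 2: G = H - T*S = -9.268e-19 - 1.593e-18
Step 3: G = -2.52e-18 J

-2.52e-18


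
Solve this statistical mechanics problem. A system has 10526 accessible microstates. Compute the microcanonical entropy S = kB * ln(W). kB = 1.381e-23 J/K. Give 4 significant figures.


Step 1: ln(W) = ln(10526) = 9.262
Step 2: S = kB * ln(W) = 1.381e-23 * 9.262
Step 3: S = 1.279e-22 J/K

1.279e-22


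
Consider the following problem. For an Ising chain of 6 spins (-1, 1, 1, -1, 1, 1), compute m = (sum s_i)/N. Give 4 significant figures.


Step 1: Count up spins (+1): 4, down spins (-1): 2
Step 2: Total magnetization M = 4 - 2 = 2
Step 3: m = M/N = 2/6 = 0.3333

0.3333


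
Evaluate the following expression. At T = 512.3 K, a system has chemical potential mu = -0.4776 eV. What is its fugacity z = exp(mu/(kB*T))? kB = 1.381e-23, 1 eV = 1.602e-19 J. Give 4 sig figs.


Step 1: Convert mu to Joules: -0.4776*1.602e-19 = -7.651e-20 J
Step 2: kB*T = 1.381e-23*512.3 = 7.075e-21 J
Step 3: mu/(kB*T) = -10.81
Step 4: z = exp(-10.81) = 2.01e-05

2.01e-05


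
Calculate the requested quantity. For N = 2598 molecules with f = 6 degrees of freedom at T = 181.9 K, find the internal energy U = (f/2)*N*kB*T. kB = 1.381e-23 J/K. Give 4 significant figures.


Step 1: f/2 = 6/2 = 3.0
Step 2: N*kB*T = 2598*1.381e-23*181.9 = 6.526e-18
Step 3: U = 3.0 * 6.526e-18 = 1.958e-17 J

1.958e-17


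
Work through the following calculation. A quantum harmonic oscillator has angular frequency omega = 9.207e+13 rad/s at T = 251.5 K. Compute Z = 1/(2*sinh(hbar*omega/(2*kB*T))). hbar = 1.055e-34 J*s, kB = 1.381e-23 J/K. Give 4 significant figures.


Step 1: Compute x = hbar*omega/(kB*T) = 1.055e-34*9.207e+13/(1.381e-23*251.5) = 2.797
Step 2: x/2 = 1.398
Step 3: sinh(x/2) = 1.901
Step 4: Z = 1/(2*1.901) = 0.2631

0.2631


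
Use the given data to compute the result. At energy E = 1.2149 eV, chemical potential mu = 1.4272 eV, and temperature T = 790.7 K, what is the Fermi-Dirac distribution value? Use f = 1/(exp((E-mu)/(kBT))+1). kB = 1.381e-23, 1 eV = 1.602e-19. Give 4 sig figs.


Step 1: (E - mu) = 1.2149 - 1.4272 = -0.2123 eV
Step 2: Convert: (E-mu)*eV = -3.401e-20 J
Step 3: x = (E-mu)*eV/(kB*T) = -3.115
Step 4: f = 1/(exp(-3.115)+1) = 0.9575

0.9575


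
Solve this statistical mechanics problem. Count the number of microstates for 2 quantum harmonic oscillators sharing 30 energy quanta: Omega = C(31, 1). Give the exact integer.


Step 1: Use binomial coefficient C(31, 1)
Step 2: Numerator = 31! / 30!
Step 3: Denominator = 1!
Step 4: Omega = 31

31


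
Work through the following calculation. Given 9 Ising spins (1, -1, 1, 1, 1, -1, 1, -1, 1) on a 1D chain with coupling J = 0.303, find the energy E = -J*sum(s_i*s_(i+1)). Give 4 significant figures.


Step 1: Nearest-neighbor products: -1, -1, 1, 1, -1, -1, -1, -1
Step 2: Sum of products = -4
Step 3: E = -0.303 * -4 = 1.212

1.212
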